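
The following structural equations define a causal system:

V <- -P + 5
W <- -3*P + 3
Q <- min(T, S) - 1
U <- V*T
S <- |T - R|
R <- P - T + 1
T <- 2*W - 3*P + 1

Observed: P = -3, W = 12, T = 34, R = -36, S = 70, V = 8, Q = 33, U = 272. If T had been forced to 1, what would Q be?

The intervention breaks the incoming arrows to T: T <- 2*W - 3*P + 1 no longer applies, and T = 1.
R = P - T + 1  [with P=-3, T=1]  = -3
S = |T - R|  [with T=1, R=-3]  = 4
Q = min(T, S) - 1  [with T=1, S=4]  = 0

0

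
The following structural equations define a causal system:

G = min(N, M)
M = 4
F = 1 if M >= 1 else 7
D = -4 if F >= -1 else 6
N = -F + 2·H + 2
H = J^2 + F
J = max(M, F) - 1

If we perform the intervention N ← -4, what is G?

Intervening sets N = -4 and removes its equation (N = -F + 2·H + 2).
G = min(N, M)  [with N=-4, M=4]  = -4

-4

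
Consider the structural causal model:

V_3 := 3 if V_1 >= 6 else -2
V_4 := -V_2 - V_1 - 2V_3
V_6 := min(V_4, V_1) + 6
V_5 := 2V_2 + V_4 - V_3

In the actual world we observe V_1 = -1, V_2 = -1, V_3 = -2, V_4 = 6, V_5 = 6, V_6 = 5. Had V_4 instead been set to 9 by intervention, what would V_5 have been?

Intervening sets V_4 = 9 and removes its equation (V_4 := -V_2 - V_1 - 2V_3).
V_3 = 3 if V_1 >= 6 else -2  [with V_1=-1]  = -2
V_5 = 2V_2 + V_4 - V_3  [with V_2=-1, V_4=9, V_3=-2]  = 9

9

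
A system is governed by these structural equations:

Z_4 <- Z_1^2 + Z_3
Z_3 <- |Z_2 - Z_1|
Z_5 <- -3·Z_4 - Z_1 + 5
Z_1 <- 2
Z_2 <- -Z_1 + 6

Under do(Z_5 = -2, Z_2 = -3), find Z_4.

9

Setting Z_5 = -2, Z_2 = -3 by intervention discards those variables' equations.
Z_3 = |Z_2 - Z_1|  [with Z_2=-3, Z_1=2]  = 5
Z_4 = Z_1^2 + Z_3  [with Z_1=2, Z_3=5]  = 9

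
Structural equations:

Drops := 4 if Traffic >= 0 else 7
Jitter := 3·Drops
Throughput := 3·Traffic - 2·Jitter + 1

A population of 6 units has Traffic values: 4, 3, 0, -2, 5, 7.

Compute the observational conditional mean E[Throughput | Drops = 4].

Observing Drops=4 restricts to units where Drops's equation naturally yields 4: Traffic ∈ {4, 3, 0, 5, 7}. In that subpopulation Throughput = -11, -14, -23, -8, -2, mean -11.6.

-11.6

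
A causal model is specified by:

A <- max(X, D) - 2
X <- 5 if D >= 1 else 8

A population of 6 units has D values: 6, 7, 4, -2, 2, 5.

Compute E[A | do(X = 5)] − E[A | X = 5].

The intervention sets X=5 in all 6 units regardless of D. Recomputing A per unit gives 4, 5, 3, 3, 3, 3; average 3.5.
E[A|X=5] averages over only the 5 units with X=5 (D = 6, 7, 4, 2, 5): A = 4, 5, 3, 3, 3, mean 3.6.
Difference = 3.5 − 3.6 = -0.1.

-0.1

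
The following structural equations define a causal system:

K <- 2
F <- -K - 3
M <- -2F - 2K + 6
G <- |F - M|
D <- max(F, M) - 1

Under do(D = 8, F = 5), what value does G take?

Setting D = 8, F = 5 by intervention discards those variables' equations.
M = -2F - 2K + 6  [with F=5, K=2]  = -8
G = |F - M|  [with F=5, M=-8]  = 13

13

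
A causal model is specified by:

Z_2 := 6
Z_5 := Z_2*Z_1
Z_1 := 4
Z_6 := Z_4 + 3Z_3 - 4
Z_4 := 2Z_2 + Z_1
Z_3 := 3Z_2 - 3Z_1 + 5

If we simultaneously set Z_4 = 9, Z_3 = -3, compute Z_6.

The joint intervention fixes Z_4 = 9, Z_3 = -3, removing each variable's own equation.
Z_6 = Z_4 + 3Z_3 - 4  [with Z_4=9, Z_3=-3]  = -4

-4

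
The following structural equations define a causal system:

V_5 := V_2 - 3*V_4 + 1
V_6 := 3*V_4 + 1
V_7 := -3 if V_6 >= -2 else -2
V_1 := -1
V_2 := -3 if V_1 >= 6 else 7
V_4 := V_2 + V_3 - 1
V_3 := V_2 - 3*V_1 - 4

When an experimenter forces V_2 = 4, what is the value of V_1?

-1

Under do(V_2=4), the mechanism V_2 := -3 if V_1 >= 6 else 7 is discarded; V_2 is fixed at 4.
V_1 is not downstream of the intervention, so its value is determined by the original equations.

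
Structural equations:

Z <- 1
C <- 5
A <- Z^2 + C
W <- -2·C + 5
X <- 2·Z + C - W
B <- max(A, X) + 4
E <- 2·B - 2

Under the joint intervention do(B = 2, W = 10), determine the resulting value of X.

-3

Setting B = 2, W = 10 by intervention discards those variables' equations.
X = 2·Z + C - W  [with Z=1, C=5, W=10]  = -3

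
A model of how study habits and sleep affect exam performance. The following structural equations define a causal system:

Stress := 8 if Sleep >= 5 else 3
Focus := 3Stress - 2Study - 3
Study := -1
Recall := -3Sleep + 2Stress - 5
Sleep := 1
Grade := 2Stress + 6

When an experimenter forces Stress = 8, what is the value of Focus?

The intervention breaks the incoming arrows to Stress: Stress := 8 if Sleep >= 5 else 3 no longer applies, and Stress = 8.
Focus = 3Stress - 2Study - 3  [with Stress=8, Study=-1]  = 23

23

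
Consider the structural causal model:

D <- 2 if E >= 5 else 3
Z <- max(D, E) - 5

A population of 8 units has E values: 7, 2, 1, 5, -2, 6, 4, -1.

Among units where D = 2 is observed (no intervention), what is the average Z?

1

E[Z|D=2] averages over only the 3 units with D=2 (E = 7, 5, 6): Z = 2, 0, 1, mean 1.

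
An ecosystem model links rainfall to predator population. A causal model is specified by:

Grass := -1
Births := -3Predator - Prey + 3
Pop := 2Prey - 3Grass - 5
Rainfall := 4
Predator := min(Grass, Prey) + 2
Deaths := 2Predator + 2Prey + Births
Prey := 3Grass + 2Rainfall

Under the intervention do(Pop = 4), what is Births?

The intervention breaks the incoming arrows to Pop: Pop := 2Prey - 3Grass - 5 no longer applies, and Pop = 4.
Births is not downstream of the intervention, so its value is determined by the original equations.
Prey = 3Grass + 2Rainfall  [with Grass=-1, Rainfall=4]  = 5
Predator = min(Grass, Prey) + 2  [with Grass=-1, Prey=5]  = 1
Births = -3Predator - Prey + 3  [with Predator=1, Prey=5]  = -5

-5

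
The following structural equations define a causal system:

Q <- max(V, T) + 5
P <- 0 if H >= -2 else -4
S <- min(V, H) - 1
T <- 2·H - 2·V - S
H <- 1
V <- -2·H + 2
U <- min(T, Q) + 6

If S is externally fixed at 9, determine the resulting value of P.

0

The intervention breaks the incoming arrows to S: S <- min(V, H) - 1 no longer applies, and S = 9.
Since P is not a descendant of the intervened variable, it is unaffected.
P = 0 if H >= -2 else -4  [with H=1]  = 0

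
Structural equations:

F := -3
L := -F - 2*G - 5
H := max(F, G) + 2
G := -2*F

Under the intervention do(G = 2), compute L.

-6

The intervention breaks the incoming arrows to G: G := -2*F no longer applies, and G = 2.
L = -F - 2*G - 5  [with F=-3, G=2]  = -6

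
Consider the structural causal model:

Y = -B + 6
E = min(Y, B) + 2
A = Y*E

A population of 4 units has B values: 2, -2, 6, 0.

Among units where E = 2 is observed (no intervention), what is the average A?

6

Observing E=2 restricts to units where E's equation naturally yields 2: B ∈ {6, 0}. In that subpopulation A = 0, 12, mean 6.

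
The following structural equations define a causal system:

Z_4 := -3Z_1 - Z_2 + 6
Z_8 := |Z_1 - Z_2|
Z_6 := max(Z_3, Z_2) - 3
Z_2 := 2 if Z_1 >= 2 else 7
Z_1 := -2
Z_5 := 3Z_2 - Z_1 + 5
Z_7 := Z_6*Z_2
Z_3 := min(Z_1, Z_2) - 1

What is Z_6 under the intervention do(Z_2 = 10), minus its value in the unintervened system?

3

Under do(Z_2=10), the mechanism Z_2 := 2 if Z_1 >= 2 else 7 is discarded; Z_2 is fixed at 10.
Z_3 = min(Z_1, Z_2) - 1  [with Z_1=-2, Z_2=10]  = -3
Z_6 = max(Z_3, Z_2) - 3  [with Z_3=-3, Z_2=10]  = 7
Without intervention: Z_2 = 2 if Z_1 >= 2 else 7  [with Z_1=-2]  = 7; Z_3 = min(Z_1, Z_2) - 1  [with Z_1=-2, Z_2=7]  = -3; Z_6 = max(Z_3, Z_2) - 3  [with Z_3=-3, Z_2=7]  = 4.
Change = 7 − 4 = 3.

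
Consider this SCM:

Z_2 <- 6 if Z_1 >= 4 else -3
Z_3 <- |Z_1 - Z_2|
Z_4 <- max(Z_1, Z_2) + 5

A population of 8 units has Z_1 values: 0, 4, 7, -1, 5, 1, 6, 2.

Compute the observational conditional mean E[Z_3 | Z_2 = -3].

3.5

E[Z_3|Z_2=-3] averages over only the 4 units with Z_2=-3 (Z_1 = 0, -1, 1, 2): Z_3 = 3, 2, 4, 5, mean 3.5.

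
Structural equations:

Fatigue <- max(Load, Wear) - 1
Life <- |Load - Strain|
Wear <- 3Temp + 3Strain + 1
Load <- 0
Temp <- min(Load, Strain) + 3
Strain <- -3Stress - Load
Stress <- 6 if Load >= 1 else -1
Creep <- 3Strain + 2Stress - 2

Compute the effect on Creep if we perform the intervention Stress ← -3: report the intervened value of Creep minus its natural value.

14

do(Stress=-3) replaces the equation Stress <- 6 if Load >= 1 else -1 with the constant Stress = -3.
Strain = -3Stress - Load  [with Stress=-3, Load=0]  = 9
Creep = 3Strain + 2Stress - 2  [with Strain=9, Stress=-3]  = 19
Without intervention: Stress = 6 if Load >= 1 else -1  [with Load=0]  = -1; Strain = -3Stress - Load  [with Stress=-1, Load=0]  = 3; Creep = 3Strain + 2Stress - 2  [with Strain=3, Stress=-1]  = 5.
Change = 19 − 5 = 14.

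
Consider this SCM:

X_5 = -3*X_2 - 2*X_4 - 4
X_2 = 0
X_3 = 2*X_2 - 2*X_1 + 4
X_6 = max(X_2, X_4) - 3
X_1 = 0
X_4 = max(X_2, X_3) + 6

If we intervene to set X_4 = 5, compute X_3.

Under do(X_4=5), the mechanism X_4 = max(X_2, X_3) + 6 is discarded; X_4 is fixed at 5.
Since X_3 is not a descendant of the intervened variable, it is unaffected.
X_3 = 2*X_2 - 2*X_1 + 4  [with X_2=0, X_1=0]  = 4

4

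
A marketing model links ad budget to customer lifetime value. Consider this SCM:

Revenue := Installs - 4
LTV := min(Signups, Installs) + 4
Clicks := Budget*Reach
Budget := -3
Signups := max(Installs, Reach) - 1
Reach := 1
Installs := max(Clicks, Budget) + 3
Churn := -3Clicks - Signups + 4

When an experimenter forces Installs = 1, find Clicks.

Under do(Installs=1), the mechanism Installs := max(Clicks, Budget) + 3 is discarded; Installs is fixed at 1.
Since Clicks is not a descendant of the intervened variable, it is unaffected.
Clicks = Budget*Reach  [with Budget=-3, Reach=1]  = -3

-3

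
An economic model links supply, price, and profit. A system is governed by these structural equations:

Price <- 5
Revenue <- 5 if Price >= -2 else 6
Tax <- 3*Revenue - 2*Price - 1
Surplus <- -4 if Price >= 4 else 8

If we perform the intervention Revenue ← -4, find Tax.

The intervention breaks the incoming arrows to Revenue: Revenue <- 5 if Price >= -2 else 6 no longer applies, and Revenue = -4.
Tax = 3*Revenue - 2*Price - 1  [with Revenue=-4, Price=5]  = -23

-23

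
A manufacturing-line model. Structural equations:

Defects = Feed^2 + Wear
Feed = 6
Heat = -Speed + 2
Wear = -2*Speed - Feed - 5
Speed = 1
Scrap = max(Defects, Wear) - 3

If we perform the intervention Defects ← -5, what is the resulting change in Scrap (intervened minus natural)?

The intervention breaks the incoming arrows to Defects: Defects = Feed^2 + Wear no longer applies, and Defects = -5.
Wear = -2*Speed - Feed - 5  [with Speed=1, Feed=6]  = -13
Scrap = max(Defects, Wear) - 3  [with Defects=-5, Wear=-13]  = -8
Without intervention: Wear = -2*Speed - Feed - 5  [with Speed=1, Feed=6]  = -13; Defects = Feed^2 + Wear  [with Feed=6, Wear=-13]  = 23; Scrap = max(Defects, Wear) - 3  [with Defects=23, Wear=-13]  = 20.
Change = -8 − 20 = -28.

-28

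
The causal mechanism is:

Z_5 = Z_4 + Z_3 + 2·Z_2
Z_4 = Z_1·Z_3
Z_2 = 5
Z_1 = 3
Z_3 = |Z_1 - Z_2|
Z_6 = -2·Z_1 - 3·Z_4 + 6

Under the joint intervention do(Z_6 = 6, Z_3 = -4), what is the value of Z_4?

Under do(Z_6 = 6, Z_3 = -4), each intervened variable's structural equation is replaced by its fixed value.
Z_4 = Z_1·Z_3  [with Z_1=3, Z_3=-4]  = -12

-12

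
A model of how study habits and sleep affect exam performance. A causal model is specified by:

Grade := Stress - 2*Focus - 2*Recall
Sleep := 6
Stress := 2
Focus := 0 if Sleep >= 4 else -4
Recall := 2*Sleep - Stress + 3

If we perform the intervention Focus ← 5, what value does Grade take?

-34

do(Focus=5) replaces the equation Focus := 0 if Sleep >= 4 else -4 with the constant Focus = 5.
Recall = 2*Sleep - Stress + 3  [with Sleep=6, Stress=2]  = 13
Grade = Stress - 2*Focus - 2*Recall  [with Stress=2, Focus=5, Recall=13]  = -34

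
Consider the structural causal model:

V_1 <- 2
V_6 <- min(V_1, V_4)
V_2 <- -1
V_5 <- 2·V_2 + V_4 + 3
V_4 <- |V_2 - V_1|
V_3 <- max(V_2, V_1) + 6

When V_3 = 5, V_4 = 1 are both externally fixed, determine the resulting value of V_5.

Setting V_3 = 5, V_4 = 1 by intervention discards those variables' equations.
V_5 = 2·V_2 + V_4 + 3  [with V_2=-1, V_4=1]  = 2

2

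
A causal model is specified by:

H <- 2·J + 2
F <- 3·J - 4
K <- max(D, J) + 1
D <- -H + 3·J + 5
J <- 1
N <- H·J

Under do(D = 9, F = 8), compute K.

10

Setting D = 9, F = 8 by intervention discards those variables' equations.
K = max(D, J) + 1  [with D=9, J=1]  = 10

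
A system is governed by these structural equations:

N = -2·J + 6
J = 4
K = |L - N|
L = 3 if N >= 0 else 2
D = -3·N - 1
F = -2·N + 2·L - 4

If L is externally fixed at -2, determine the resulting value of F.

-4

The intervention breaks the incoming arrows to L: L = 3 if N >= 0 else 2 no longer applies, and L = -2.
N = -2·J + 6  [with J=4]  = -2
F = -2·N + 2·L - 4  [with N=-2, L=-2]  = -4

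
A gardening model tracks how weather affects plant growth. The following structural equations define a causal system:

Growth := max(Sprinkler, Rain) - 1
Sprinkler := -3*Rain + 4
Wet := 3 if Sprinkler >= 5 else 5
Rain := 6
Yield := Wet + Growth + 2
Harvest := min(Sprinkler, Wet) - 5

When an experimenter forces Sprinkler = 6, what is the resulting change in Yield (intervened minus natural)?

do(Sprinkler=6) replaces the equation Sprinkler := -3*Rain + 4 with the constant Sprinkler = 6.
Wet = 3 if Sprinkler >= 5 else 5  [with Sprinkler=6]  = 3
Growth = max(Sprinkler, Rain) - 1  [with Sprinkler=6, Rain=6]  = 5
Yield = Wet + Growth + 2  [with Wet=3, Growth=5]  = 10
Without intervention: Sprinkler = -3*Rain + 4  [with Rain=6]  = -14; Wet = 3 if Sprinkler >= 5 else 5  [with Sprinkler=-14]  = 5; Growth = max(Sprinkler, Rain) - 1  [with Sprinkler=-14, Rain=6]  = 5; Yield = Wet + Growth + 2  [with Wet=5, Growth=5]  = 12.
Change = 10 − 12 = -2.

-2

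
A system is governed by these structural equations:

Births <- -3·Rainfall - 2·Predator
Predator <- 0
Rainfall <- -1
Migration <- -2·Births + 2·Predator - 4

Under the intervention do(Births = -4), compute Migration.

The intervention breaks the incoming arrows to Births: Births <- -3·Rainfall - 2·Predator no longer applies, and Births = -4.
Migration = -2·Births + 2·Predator - 4  [with Births=-4, Predator=0]  = 4

4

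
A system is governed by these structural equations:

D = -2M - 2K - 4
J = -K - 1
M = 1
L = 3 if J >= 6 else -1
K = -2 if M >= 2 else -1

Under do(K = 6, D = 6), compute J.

-7

Setting K = 6, D = 6 by intervention discards those variables' equations.
J = -K - 1  [with K=6]  = -7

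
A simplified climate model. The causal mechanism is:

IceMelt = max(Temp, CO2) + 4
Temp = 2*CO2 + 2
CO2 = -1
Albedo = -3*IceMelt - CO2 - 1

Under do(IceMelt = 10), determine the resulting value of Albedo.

The intervention breaks the incoming arrows to IceMelt: IceMelt = max(Temp, CO2) + 4 no longer applies, and IceMelt = 10.
Albedo = -3*IceMelt - CO2 - 1  [with IceMelt=10, CO2=-1]  = -30

-30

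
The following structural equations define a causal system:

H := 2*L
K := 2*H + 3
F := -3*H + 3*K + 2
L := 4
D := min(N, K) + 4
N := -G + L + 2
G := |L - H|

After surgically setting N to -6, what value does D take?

The intervention breaks the incoming arrows to N: N := -G + L + 2 no longer applies, and N = -6.
H = 2*L  [with L=4]  = 8
K = 2*H + 3  [with H=8]  = 19
D = min(N, K) + 4  [with N=-6, K=19]  = -2

-2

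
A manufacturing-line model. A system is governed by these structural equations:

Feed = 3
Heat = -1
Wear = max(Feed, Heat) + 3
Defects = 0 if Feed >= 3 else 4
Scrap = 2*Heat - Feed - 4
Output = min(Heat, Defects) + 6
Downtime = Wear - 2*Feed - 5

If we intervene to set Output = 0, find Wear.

do(Output=0) replaces the equation Output = min(Heat, Defects) + 6 with the constant Output = 0.
Wear is not downstream of the intervention, so its value is determined by the original equations.
Wear = max(Feed, Heat) + 3  [with Feed=3, Heat=-1]  = 6

6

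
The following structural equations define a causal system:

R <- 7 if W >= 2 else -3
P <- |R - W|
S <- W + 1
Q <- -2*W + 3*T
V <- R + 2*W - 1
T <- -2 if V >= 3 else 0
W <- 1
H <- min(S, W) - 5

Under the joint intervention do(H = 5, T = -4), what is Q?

-14

Under do(H = 5, T = -4), each intervened variable's structural equation is replaced by its fixed value.
Q = -2*W + 3*T  [with W=1, T=-4]  = -14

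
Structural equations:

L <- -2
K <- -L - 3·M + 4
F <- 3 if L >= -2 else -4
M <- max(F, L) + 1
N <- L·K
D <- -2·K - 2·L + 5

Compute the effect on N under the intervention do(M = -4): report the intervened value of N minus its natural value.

-48

The intervention breaks the incoming arrows to M: M <- max(F, L) + 1 no longer applies, and M = -4.
K = -L - 3·M + 4  [with L=-2, M=-4]  = 18
N = L·K  [with L=-2, K=18]  = -36
Without intervention: F = 3 if L >= -2 else -4  [with L=-2]  = 3; M = max(F, L) + 1  [with F=3, L=-2]  = 4; K = -L - 3·M + 4  [with L=-2, M=4]  = -6; N = L·K  [with L=-2, K=-6]  = 12.
Change = -36 − 12 = -48.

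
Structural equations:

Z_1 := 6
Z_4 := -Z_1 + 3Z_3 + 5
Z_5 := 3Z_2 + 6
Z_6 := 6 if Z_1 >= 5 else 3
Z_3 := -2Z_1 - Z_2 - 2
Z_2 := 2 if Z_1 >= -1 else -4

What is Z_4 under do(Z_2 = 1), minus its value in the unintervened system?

3

Under do(Z_2=1), the mechanism Z_2 := 2 if Z_1 >= -1 else -4 is discarded; Z_2 is fixed at 1.
Z_3 = -2Z_1 - Z_2 - 2  [with Z_1=6, Z_2=1]  = -15
Z_4 = -Z_1 + 3Z_3 + 5  [with Z_1=6, Z_3=-15]  = -46
Without intervention: Z_2 = 2 if Z_1 >= -1 else -4  [with Z_1=6]  = 2; Z_3 = -2Z_1 - Z_2 - 2  [with Z_1=6, Z_2=2]  = -16; Z_4 = -Z_1 + 3Z_3 + 5  [with Z_1=6, Z_3=-16]  = -49.
Change = -46 − (-49) = 3.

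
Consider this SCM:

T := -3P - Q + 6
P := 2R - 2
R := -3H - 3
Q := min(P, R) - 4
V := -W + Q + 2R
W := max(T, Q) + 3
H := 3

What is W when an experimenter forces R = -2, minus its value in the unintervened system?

Under do(R=-2), the mechanism R := -3H - 3 is discarded; R is fixed at -2.
P = 2R - 2  [with R=-2]  = -6
Q = min(P, R) - 4  [with P=-6, R=-2]  = -10
T = -3P - Q + 6  [with P=-6, Q=-10]  = 34
W = max(T, Q) + 3  [with T=34, Q=-10]  = 37
Without intervention: R = -3H - 3  [with H=3]  = -12; P = 2R - 2  [with R=-12]  = -26; Q = min(P, R) - 4  [with P=-26, R=-12]  = -30; T = -3P - Q + 6  [with P=-26, Q=-30]  = 114; W = max(T, Q) + 3  [with T=114, Q=-30]  = 117.
Change = 37 − 117 = -80.

-80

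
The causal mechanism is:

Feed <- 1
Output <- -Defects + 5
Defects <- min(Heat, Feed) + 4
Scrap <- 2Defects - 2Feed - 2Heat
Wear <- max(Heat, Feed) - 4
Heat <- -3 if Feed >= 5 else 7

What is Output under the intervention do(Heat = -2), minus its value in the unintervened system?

Under do(Heat=-2), the mechanism Heat <- -3 if Feed >= 5 else 7 is discarded; Heat is fixed at -2.
Defects = min(Heat, Feed) + 4  [with Heat=-2, Feed=1]  = 2
Output = -Defects + 5  [with Defects=2]  = 3
Without intervention: Heat = -3 if Feed >= 5 else 7  [with Feed=1]  = 7; Defects = min(Heat, Feed) + 4  [with Heat=7, Feed=1]  = 5; Output = -Defects + 5  [with Defects=5]  = 0.
Change = 3 − 0 = 3.

3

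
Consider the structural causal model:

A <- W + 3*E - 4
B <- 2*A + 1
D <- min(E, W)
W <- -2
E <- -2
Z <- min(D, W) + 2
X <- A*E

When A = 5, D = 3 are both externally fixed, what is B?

Under do(A = 5, D = 3), each intervened variable's structural equation is replaced by its fixed value.
B = 2*A + 1  [with A=5]  = 11

11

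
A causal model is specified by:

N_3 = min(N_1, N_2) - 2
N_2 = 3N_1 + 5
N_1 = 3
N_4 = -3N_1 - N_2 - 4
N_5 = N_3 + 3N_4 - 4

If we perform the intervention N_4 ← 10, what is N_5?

Intervening sets N_4 = 10 and removes its equation (N_4 = -3N_1 - N_2 - 4).
N_2 = 3N_1 + 5  [with N_1=3]  = 14
N_3 = min(N_1, N_2) - 2  [with N_1=3, N_2=14]  = 1
N_5 = N_3 + 3N_4 - 4  [with N_3=1, N_4=10]  = 27

27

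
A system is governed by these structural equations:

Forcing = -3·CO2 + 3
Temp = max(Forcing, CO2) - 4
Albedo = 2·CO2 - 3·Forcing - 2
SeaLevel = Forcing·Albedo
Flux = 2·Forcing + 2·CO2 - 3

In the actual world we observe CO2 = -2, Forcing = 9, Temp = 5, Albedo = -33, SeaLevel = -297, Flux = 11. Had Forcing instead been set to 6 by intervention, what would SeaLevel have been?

-144

do(Forcing=6) replaces the equation Forcing = -3·CO2 + 3 with the constant Forcing = 6.
Albedo = 2·CO2 - 3·Forcing - 2  [with CO2=-2, Forcing=6]  = -24
SeaLevel = Forcing·Albedo  [with Forcing=6, Albedo=-24]  = -144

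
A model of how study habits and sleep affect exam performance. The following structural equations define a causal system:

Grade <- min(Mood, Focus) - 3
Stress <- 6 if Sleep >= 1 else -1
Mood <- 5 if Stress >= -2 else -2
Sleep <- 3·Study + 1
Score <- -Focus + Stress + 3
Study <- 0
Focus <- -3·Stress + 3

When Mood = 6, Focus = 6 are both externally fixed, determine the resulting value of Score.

3

Setting Mood = 6, Focus = 6 by intervention discards those variables' equations.
Sleep = 3·Study + 1  [with Study=0]  = 1
Stress = 6 if Sleep >= 1 else -1  [with Sleep=1]  = 6
Score = -Focus + Stress + 3  [with Focus=6, Stress=6]  = 3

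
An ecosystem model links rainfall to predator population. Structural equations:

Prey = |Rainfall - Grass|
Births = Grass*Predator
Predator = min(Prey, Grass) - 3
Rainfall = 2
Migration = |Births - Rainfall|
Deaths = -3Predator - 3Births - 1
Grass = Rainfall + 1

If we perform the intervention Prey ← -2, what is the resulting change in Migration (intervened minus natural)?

The intervention breaks the incoming arrows to Prey: Prey = |Rainfall - Grass| no longer applies, and Prey = -2.
Grass = Rainfall + 1  [with Rainfall=2]  = 3
Predator = min(Prey, Grass) - 3  [with Prey=-2, Grass=3]  = -5
Births = Grass*Predator  [with Grass=3, Predator=-5]  = -15
Migration = |Births - Rainfall|  [with Births=-15, Rainfall=2]  = 17
Without intervention: Grass = Rainfall + 1  [with Rainfall=2]  = 3; Prey = |Rainfall - Grass|  [with Rainfall=2, Grass=3]  = 1; Predator = min(Prey, Grass) - 3  [with Prey=1, Grass=3]  = -2; Births = Grass*Predator  [with Grass=3, Predator=-2]  = -6; Migration = |Births - Rainfall|  [with Births=-6, Rainfall=2]  = 8.
Change = 17 − 8 = 9.

9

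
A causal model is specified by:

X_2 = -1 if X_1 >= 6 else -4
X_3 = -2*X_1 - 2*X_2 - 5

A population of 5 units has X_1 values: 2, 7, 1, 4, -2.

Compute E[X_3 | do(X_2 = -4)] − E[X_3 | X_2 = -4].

do(X_2=-4) breaks X_2's dependence on X_1. With X_2=-4 fixed, X_3 across the units is -1, -11, 1, -5, 7, mean -1.8.
Observing X_2=-4 restricts to units where X_2's equation naturally yields -4: X_1 ∈ {2, 1, 4, -2}. In that subpopulation X_3 = -1, 1, -5, 7, mean 0.5.
Difference = -1.8 − 0.5 = -2.3.

-2.3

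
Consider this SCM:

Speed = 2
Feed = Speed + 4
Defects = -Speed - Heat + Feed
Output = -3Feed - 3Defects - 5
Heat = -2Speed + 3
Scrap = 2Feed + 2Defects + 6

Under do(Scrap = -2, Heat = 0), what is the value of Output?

-35

The joint intervention fixes Scrap = -2, Heat = 0, removing each variable's own equation.
Feed = Speed + 4  [with Speed=2]  = 6
Defects = -Speed - Heat + Feed  [with Speed=2, Heat=0, Feed=6]  = 4
Output = -3Feed - 3Defects - 5  [with Feed=6, Defects=4]  = -35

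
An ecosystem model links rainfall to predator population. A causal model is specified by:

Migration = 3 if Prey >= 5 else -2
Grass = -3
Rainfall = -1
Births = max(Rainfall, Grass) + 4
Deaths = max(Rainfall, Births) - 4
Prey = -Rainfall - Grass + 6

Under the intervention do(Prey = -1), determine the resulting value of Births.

3

The intervention breaks the incoming arrows to Prey: Prey = -Rainfall - Grass + 6 no longer applies, and Prey = -1.
Births is not downstream of the intervention, so its value is determined by the original equations.
Births = max(Rainfall, Grass) + 4  [with Rainfall=-1, Grass=-3]  = 3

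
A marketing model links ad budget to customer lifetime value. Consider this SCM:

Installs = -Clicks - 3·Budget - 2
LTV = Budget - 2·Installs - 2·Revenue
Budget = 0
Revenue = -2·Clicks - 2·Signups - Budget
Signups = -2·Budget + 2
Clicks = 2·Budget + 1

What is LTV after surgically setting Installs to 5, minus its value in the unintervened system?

The intervention breaks the incoming arrows to Installs: Installs = -Clicks - 3·Budget - 2 no longer applies, and Installs = 5.
Clicks = 2·Budget + 1  [with Budget=0]  = 1
Signups = -2·Budget + 2  [with Budget=0]  = 2
Revenue = -2·Clicks - 2·Signups - Budget  [with Clicks=1, Signups=2, Budget=0]  = -6
LTV = Budget - 2·Installs - 2·Revenue  [with Budget=0, Installs=5, Revenue=-6]  = 2
Without intervention: Clicks = 2·Budget + 1  [with Budget=0]  = 1; Installs = -Clicks - 3·Budget - 2  [with Clicks=1, Budget=0]  = -3; Signups = -2·Budget + 2  [with Budget=0]  = 2; Revenue = -2·Clicks - 2·Signups - Budget  [with Clicks=1, Signups=2, Budget=0]  = -6; LTV = Budget - 2·Installs - 2·Revenue  [with Budget=0, Installs=-3, Revenue=-6]  = 18.
Change = 2 − 18 = -16.

-16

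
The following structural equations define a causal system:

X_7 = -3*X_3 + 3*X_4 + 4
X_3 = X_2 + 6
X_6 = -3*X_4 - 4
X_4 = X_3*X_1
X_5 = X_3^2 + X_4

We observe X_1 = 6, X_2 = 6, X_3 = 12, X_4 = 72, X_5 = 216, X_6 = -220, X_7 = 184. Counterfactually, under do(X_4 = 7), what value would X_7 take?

The intervention breaks the incoming arrows to X_4: X_4 = X_3*X_1 no longer applies, and X_4 = 7.
X_3 = X_2 + 6  [with X_2=6]  = 12
X_7 = -3*X_3 + 3*X_4 + 4  [with X_3=12, X_4=7]  = -11

-11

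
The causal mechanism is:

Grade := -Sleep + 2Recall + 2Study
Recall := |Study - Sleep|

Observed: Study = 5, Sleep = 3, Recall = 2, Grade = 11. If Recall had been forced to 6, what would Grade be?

19

The intervention breaks the incoming arrows to Recall: Recall := |Study - Sleep| no longer applies, and Recall = 6.
Grade = -Sleep + 2Recall + 2Study  [with Sleep=3, Recall=6, Study=5]  = 19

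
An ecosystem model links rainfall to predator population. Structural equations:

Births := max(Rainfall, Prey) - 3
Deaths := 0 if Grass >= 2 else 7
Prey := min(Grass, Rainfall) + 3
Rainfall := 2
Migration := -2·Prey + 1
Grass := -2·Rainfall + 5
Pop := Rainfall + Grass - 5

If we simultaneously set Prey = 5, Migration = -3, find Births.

2

Setting Prey = 5, Migration = -3 by intervention discards those variables' equations.
Births = max(Rainfall, Prey) - 3  [with Rainfall=2, Prey=5]  = 2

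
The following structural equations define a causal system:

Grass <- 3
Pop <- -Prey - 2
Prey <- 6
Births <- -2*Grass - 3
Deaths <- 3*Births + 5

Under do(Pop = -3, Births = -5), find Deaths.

Under do(Pop = -3, Births = -5), each intervened variable's structural equation is replaced by its fixed value.
Deaths = 3*Births + 5  [with Births=-5]  = -10

-10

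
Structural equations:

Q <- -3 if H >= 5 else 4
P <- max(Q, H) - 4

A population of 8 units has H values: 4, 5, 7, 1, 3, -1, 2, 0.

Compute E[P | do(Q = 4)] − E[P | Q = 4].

Every unit gets Q=4 under the intervention. P values become 0, 1, 3, 0, 0, 0, 0, 0; E[P|do(Q=4)] = 0.5.
E[P|Q=4] averages over only the 6 units with Q=4 (H = 4, 1, 3, -1, 2, 0): P = 0, 0, 0, 0, 0, 0, mean 0.
Difference = 0.5 − 0 = 0.5.

0.5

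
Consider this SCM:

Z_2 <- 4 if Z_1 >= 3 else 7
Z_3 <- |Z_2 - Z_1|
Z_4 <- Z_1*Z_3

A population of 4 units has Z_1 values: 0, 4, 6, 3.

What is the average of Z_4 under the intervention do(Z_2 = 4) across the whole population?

3.75

do(Z_2=4) breaks Z_2's dependence on Z_1. With Z_2=4 fixed, Z_4 across the units is 0, 0, 12, 3, mean 3.75.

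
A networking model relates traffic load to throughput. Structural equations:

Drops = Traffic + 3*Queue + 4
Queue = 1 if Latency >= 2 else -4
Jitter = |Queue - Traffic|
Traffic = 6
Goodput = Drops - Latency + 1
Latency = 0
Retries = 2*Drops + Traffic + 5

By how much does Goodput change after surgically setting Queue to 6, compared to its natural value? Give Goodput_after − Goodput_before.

30

The intervention breaks the incoming arrows to Queue: Queue = 1 if Latency >= 2 else -4 no longer applies, and Queue = 6.
Drops = Traffic + 3*Queue + 4  [with Traffic=6, Queue=6]  = 28
Goodput = Drops - Latency + 1  [with Drops=28, Latency=0]  = 29
Without intervention: Queue = 1 if Latency >= 2 else -4  [with Latency=0]  = -4; Drops = Traffic + 3*Queue + 4  [with Traffic=6, Queue=-4]  = -2; Goodput = Drops - Latency + 1  [with Drops=-2, Latency=0]  = -1.
Change = 29 − (-1) = 30.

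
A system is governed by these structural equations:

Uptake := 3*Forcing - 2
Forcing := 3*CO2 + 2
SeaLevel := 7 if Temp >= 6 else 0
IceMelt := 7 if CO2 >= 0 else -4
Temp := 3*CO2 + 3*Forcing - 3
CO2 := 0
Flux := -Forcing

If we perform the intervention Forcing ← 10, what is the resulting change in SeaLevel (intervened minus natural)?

do(Forcing=10) replaces the equation Forcing := 3*CO2 + 2 with the constant Forcing = 10.
Temp = 3*CO2 + 3*Forcing - 3  [with CO2=0, Forcing=10]  = 27
SeaLevel = 7 if Temp >= 6 else 0  [with Temp=27]  = 7
Without intervention: Forcing = 3*CO2 + 2  [with CO2=0]  = 2; Temp = 3*CO2 + 3*Forcing - 3  [with CO2=0, Forcing=2]  = 3; SeaLevel = 7 if Temp >= 6 else 0  [with Temp=3]  = 0.
Change = 7 − 0 = 7.

7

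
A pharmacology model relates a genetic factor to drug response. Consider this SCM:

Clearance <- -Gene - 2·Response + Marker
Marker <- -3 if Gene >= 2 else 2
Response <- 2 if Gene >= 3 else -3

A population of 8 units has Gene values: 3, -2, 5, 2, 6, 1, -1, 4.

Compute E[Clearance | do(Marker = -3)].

The intervention sets Marker=-3 in all 8 units regardless of Gene. Recomputing Clearance per unit gives -10, 5, -12, 1, -13, 2, 4, -11; average -4.25.

-4.25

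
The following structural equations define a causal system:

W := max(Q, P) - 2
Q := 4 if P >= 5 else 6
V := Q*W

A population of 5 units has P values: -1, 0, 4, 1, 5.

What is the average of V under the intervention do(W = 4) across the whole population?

do(W=4) breaks W's dependence on P. With W=4 fixed, V across the units is 24, 24, 24, 24, 16, mean 22.4.

22.4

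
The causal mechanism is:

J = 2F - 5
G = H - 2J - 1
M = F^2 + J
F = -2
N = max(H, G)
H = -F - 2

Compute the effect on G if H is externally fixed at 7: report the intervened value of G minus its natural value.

7

Intervening sets H = 7 and removes its equation (H = -F - 2).
J = 2F - 5  [with F=-2]  = -9
G = H - 2J - 1  [with H=7, J=-9]  = 24
Without intervention: J = 2F - 5  [with F=-2]  = -9; H = -F - 2  [with F=-2]  = 0; G = H - 2J - 1  [with H=0, J=-9]  = 17.
Change = 24 − 17 = 7.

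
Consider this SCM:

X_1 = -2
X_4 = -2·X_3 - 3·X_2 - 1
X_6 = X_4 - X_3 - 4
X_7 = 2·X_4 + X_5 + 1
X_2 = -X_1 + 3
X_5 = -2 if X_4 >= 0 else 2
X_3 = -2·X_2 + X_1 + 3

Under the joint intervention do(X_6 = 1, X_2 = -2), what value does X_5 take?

The joint intervention fixes X_6 = 1, X_2 = -2, removing each variable's own equation.
X_3 = -2·X_2 + X_1 + 3  [with X_2=-2, X_1=-2]  = 5
X_4 = -2·X_3 - 3·X_2 - 1  [with X_3=5, X_2=-2]  = -5
X_5 = -2 if X_4 >= 0 else 2  [with X_4=-5]  = 2

2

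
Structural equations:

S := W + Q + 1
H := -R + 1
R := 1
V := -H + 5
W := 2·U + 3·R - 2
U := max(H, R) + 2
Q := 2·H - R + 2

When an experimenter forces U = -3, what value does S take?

Under do(U=-3), the mechanism U := max(H, R) + 2 is discarded; U is fixed at -3.
H = -R + 1  [with R=1]  = 0
Q = 2·H - R + 2  [with H=0, R=1]  = 1
W = 2·U + 3·R - 2  [with U=-3, R=1]  = -5
S = W + Q + 1  [with W=-5, Q=1]  = -3

-3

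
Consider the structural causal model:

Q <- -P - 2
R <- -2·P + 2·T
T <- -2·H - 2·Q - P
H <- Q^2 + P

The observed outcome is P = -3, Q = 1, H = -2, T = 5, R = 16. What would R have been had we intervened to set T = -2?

Intervening sets T = -2 and removes its equation (T <- -2·H - 2·Q - P).
R = -2·P + 2·T  [with P=-3, T=-2]  = 2

2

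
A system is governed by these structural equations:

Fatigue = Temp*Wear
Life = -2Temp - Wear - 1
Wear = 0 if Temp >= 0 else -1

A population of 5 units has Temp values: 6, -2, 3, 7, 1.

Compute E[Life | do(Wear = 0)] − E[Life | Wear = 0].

Every unit gets Wear=0 under the intervention. Life values become -13, 3, -7, -15, -3; E[Life|do(Wear=0)] = -7.
Conditioning on Wear=0 selects the 4 unit(s) with Temp ∈ {6, 3, 7, 1}. Their Life values: -13, -7, -15, -3. Mean = -9.5.
Difference = -7 − (-9.5) = 2.5.

2.5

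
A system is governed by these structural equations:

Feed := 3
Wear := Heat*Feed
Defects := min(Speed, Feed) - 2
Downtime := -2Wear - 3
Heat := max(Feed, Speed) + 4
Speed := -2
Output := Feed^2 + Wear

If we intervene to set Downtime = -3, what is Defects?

The intervention breaks the incoming arrows to Downtime: Downtime := -2Wear - 3 no longer applies, and Downtime = -3.
Defects is not downstream of the intervention, so its value is determined by the original equations.
Defects = min(Speed, Feed) - 2  [with Speed=-2, Feed=3]  = -4

-4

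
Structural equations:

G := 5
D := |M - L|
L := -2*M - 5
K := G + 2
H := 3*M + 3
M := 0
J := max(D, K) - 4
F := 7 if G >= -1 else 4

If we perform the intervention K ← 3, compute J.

Intervening sets K = 3 and removes its equation (K := G + 2).
L = -2*M - 5  [with M=0]  = -5
D = |M - L|  [with M=0, L=-5]  = 5
J = max(D, K) - 4  [with D=5, K=3]  = 1

1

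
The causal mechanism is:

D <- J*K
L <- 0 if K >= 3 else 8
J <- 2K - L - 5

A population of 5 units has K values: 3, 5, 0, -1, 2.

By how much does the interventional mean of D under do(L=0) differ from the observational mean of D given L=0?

-7.4

do(L=0) breaks L's dependence on K. With L=0 fixed, D across the units is 3, 25, 0, 7, -2, mean 6.6.
E[D|L=0] averages over only the 2 units with L=0 (K = 3, 5): D = 3, 25, mean 14.
Difference = 6.6 − 14 = -7.4.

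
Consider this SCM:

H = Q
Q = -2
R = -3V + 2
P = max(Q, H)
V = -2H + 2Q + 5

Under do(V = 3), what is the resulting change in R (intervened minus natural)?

6

do(V=3) replaces the equation V = -2H + 2Q + 5 with the constant V = 3.
R = -3V + 2  [with V=3]  = -7
Without intervention: H = Q  [with Q=-2]  = -2; V = -2H + 2Q + 5  [with H=-2, Q=-2]  = 5; R = -3V + 2  [with V=5]  = -13.
Change = -7 − (-13) = 6.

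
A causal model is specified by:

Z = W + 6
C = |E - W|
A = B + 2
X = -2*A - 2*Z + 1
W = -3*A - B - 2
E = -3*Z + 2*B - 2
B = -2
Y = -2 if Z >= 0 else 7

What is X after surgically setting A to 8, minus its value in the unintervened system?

Under do(A=8), the mechanism A = B + 2 is discarded; A is fixed at 8.
W = -3*A - B - 2  [with A=8, B=-2]  = -24
Z = W + 6  [with W=-24]  = -18
X = -2*A - 2*Z + 1  [with A=8, Z=-18]  = 21
Without intervention: A = B + 2  [with B=-2]  = 0; W = -3*A - B - 2  [with A=0, B=-2]  = 0; Z = W + 6  [with W=0]  = 6; X = -2*A - 2*Z + 1  [with A=0, Z=6]  = -11.
Change = 21 − (-11) = 32.

32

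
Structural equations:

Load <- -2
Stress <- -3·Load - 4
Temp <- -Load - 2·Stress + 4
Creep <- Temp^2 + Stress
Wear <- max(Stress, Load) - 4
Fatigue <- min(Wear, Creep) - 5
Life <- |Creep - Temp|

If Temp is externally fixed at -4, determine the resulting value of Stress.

Under do(Temp=-4), the mechanism Temp <- -Load - 2·Stress + 4 is discarded; Temp is fixed at -4.
Since Stress is not a descendant of the intervened variable, it is unaffected.
Stress = -3·Load - 4  [with Load=-2]  = 2

2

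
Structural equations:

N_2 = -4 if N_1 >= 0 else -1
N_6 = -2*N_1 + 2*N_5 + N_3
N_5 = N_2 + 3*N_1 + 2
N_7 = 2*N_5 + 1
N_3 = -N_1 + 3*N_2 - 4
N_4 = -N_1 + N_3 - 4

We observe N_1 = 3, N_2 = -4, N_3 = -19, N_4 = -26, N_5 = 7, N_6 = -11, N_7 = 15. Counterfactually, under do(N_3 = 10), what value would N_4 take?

3

The intervention breaks the incoming arrows to N_3: N_3 = -N_1 + 3*N_2 - 4 no longer applies, and N_3 = 10.
N_4 = -N_1 + N_3 - 4  [with N_1=3, N_3=10]  = 3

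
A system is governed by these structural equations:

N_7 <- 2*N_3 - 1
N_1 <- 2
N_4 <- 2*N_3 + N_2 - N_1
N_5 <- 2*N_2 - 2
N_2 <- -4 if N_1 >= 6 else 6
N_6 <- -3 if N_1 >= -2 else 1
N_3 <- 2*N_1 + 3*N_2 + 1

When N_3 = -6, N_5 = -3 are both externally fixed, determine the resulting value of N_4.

The joint intervention fixes N_3 = -6, N_5 = -3, removing each variable's own equation.
N_2 = -4 if N_1 >= 6 else 6  [with N_1=2]  = 6
N_4 = 2*N_3 + N_2 - N_1  [with N_3=-6, N_2=6, N_1=2]  = -8

-8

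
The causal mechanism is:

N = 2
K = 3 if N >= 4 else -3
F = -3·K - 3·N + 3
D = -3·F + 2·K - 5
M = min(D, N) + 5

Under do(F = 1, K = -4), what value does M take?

Setting F = 1, K = -4 by intervention discards those variables' equations.
D = -3·F + 2·K - 5  [with F=1, K=-4]  = -16
M = min(D, N) + 5  [with D=-16, N=2]  = -11

-11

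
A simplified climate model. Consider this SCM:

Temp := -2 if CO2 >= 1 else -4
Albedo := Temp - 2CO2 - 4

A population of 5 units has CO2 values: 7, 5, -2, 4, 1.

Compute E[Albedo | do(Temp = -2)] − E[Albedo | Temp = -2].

2.5

Under do(Temp=-2), Temp's equation is replaced by Temp=-2 for every unit. Per-unit Albedo: -20, -16, -2, -14, -8. Mean = -12.
E[Albedo|Temp=-2] averages over only the 4 units with Temp=-2 (CO2 = 7, 5, 4, 1): Albedo = -20, -16, -14, -8, mean -14.5.
Difference = -12 − (-14.5) = 2.5.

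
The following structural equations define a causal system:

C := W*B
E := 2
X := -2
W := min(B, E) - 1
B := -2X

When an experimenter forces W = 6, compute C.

24

Intervening sets W = 6 and removes its equation (W := min(B, E) - 1).
B = -2X  [with X=-2]  = 4
C = W*B  [with W=6, B=4]  = 24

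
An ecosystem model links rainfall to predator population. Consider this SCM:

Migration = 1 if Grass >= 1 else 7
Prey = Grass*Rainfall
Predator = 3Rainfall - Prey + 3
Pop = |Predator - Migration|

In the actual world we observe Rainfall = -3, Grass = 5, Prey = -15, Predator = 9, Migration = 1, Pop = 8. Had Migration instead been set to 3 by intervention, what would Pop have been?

6

The intervention breaks the incoming arrows to Migration: Migration = 1 if Grass >= 1 else 7 no longer applies, and Migration = 3.
Prey = Grass*Rainfall  [with Grass=5, Rainfall=-3]  = -15
Predator = 3Rainfall - Prey + 3  [with Rainfall=-3, Prey=-15]  = 9
Pop = |Predator - Migration|  [with Predator=9, Migration=3]  = 6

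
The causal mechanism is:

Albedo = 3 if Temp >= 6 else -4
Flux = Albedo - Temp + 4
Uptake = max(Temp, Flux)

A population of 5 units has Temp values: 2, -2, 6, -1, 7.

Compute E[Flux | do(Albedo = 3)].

Under do(Albedo=3), Albedo's equation is replaced by Albedo=3 for every unit. Per-unit Flux: 5, 9, 1, 8, 0. Mean = 4.6.

4.6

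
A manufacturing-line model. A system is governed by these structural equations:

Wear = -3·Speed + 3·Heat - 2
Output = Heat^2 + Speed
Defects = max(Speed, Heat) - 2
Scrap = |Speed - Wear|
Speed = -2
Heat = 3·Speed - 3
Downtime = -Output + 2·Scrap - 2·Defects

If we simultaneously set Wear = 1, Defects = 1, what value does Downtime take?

Under do(Wear = 1, Defects = 1), each intervened variable's structural equation is replaced by its fixed value.
Heat = 3·Speed - 3  [with Speed=-2]  = -9
Scrap = |Speed - Wear|  [with Speed=-2, Wear=1]  = 3
Output = Heat^2 + Speed  [with Heat=-9, Speed=-2]  = 79
Downtime = -Output + 2·Scrap - 2·Defects  [with Output=79, Scrap=3, Defects=1]  = -75

-75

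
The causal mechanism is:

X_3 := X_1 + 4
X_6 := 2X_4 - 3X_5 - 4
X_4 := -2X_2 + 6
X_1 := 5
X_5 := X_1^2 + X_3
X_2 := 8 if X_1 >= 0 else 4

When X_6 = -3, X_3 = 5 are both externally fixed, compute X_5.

30

Under do(X_6 = -3, X_3 = 5), each intervened variable's structural equation is replaced by its fixed value.
X_5 = X_1^2 + X_3  [with X_1=5, X_3=5]  = 30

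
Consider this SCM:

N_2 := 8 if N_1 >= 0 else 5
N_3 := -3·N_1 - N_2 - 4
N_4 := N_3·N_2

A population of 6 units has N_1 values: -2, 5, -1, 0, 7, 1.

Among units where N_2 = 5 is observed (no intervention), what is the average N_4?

-22.5

Observing N_2=5 restricts to units where N_2's equation naturally yields 5: N_1 ∈ {-2, -1}. In that subpopulation N_4 = -15, -30, mean -22.5.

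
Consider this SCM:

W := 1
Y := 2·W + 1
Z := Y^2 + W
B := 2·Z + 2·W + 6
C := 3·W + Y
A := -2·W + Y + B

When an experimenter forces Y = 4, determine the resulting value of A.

44

Under do(Y=4), the mechanism Y := 2·W + 1 is discarded; Y is fixed at 4.
Z = Y^2 + W  [with Y=4, W=1]  = 17
B = 2·Z + 2·W + 6  [with Z=17, W=1]  = 42
A = -2·W + Y + B  [with W=1, Y=4, B=42]  = 44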